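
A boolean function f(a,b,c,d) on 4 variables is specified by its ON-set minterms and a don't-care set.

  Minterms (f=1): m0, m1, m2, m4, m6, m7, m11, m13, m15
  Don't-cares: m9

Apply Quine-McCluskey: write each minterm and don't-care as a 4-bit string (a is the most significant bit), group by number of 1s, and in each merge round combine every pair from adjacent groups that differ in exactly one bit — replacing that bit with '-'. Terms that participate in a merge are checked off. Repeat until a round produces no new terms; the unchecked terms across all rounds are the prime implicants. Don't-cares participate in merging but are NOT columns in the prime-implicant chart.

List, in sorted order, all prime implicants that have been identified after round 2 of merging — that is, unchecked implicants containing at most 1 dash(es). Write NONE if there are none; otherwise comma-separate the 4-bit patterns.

-001, -111, 000-, 011-

size-2^0 implicants → 0000(✓)  0001(✓)  0010(✓)  0100(✓)  0110(✓)  0111(✓)  1001(✓)  1011(✓)  1101(✓)  1111(✓)
size-2^1 implicants → -001  -111  0-00(✓)  0-10(✓)  00-0(✓)  000-  01-0(✓)  011-  1-01(✓)  1-11(✓)  10-1(✓)  11-1(✓)
size-2^2 implicants → 0--0  1--1
Unchecked terms (primes): -001, -111, 0--0, 000-, 011-, 1--1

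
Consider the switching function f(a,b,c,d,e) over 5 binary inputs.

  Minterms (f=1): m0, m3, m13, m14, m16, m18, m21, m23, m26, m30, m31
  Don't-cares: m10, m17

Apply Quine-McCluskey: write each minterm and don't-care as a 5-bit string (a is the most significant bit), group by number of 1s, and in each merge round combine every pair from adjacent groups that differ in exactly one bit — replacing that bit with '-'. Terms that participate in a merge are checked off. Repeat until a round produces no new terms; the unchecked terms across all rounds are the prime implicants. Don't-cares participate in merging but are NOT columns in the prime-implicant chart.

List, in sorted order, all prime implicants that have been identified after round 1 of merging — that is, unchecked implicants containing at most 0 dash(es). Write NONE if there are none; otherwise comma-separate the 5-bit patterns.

[col 0] 00000*, 00011, 01010*, 01101, 01110*, 10000*, 10001*, 10010*, 10101*, 10111*, 11010*, 11110*, 11111*
[col 1] -0000, -1010*, -1110*, 01-10*, 1-010, 1-111, 10-01, 100-0, 1000-, 101-1, 11-10*, 1111-
[col 2] -1-10
Prime implicants: -0000, -1-10, 00011, 01101, 1-010, 1-111, 10-01, 100-0, 1000-, 101-1, 1111-

00011, 01101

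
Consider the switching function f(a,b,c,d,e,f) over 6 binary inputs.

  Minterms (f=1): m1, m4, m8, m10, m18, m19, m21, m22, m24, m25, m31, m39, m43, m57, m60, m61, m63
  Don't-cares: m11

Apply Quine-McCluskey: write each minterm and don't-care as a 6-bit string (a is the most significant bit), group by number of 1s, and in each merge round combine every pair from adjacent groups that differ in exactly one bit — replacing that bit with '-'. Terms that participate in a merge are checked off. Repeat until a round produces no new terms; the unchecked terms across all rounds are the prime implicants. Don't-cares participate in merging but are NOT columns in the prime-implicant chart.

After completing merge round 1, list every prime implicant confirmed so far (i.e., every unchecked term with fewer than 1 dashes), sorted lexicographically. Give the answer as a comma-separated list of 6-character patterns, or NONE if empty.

000001, 000100, 010101, 100111

size-2^0 implicants → 000001  000100  001000(✓)  001010(✓)  001011(✓)  010010(✓)  010011(✓)  010101  010110(✓)  011000(✓)  011001(✓)  011111(✓)  100111  101011(✓)  111001(✓)  111100(✓)  111101(✓)  111111(✓)
size-2^1 implicants → -01011  -11001  -11111  0-1000  0010-0  00101-  010-10  01001-  01100-  111-01  1111-1  11110-
Unchecked terms (primes): -01011, -11001, -11111, 0-1000, 000001, 000100, 0010-0, 00101-, 010-10, 01001-, 010101, 01100-, 100111, 111-01, 1111-1, 11110-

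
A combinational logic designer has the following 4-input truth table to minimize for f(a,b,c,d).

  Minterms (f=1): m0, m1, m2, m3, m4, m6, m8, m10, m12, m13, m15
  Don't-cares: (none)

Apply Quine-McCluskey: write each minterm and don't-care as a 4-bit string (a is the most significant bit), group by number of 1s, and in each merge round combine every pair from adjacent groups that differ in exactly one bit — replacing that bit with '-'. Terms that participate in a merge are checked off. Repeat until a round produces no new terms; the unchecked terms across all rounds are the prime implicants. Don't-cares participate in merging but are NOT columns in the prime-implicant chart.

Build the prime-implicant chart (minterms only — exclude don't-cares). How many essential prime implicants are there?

size-2^0 implicants → 0000(✓)  0001(✓)  0010(✓)  0011(✓)  0100(✓)  0110(✓)  1000(✓)  1010(✓)  1100(✓)  1101(✓)  1111(✓)
size-2^1 implicants → -000(✓)  -010(✓)  -100(✓)  0-00(✓)  0-10(✓)  00-0(✓)  00-1(✓)  000-(✓)  001-(✓)  01-0(✓)  1-00(✓)  10-0(✓)  11-1  110-
size-2^2 implicants → --00  -0-0  0--0  00--
Unchecked terms (primes): --00, -0-0, 0--0, 00--, 11-1, 110-
Minterm coverage:
  m0 ⊆ --00,-0-0,0--0,00--
  m1 ⊆ 00-- [E]
  m2 ⊆ -0-0,0--0,00--
  m3 ⊆ 00-- [E]
  m4 ⊆ --00,0--0
  m6 ⊆ 0--0 [E]
  m8 ⊆ --00,-0-0
  m10 ⊆ -0-0 [E]
  m12 ⊆ --00,110-
  m13 ⊆ 11-1,110-
  m15 ⊆ 11-1 [E]
E = {-0-0, 0--0, 00--, 11-1}

4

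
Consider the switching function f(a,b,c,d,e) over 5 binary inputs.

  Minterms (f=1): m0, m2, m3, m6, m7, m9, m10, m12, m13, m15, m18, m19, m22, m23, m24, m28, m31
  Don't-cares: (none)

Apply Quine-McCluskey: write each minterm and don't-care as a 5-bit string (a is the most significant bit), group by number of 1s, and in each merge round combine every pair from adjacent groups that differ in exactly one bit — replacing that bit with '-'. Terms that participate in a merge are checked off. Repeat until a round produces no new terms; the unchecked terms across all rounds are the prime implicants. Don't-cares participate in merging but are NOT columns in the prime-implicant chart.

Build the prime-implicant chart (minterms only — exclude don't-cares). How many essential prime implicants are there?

size-2^0 implicants → 00000(✓)  00010(✓)  00011(✓)  00110(✓)  00111(✓)  01001(✓)  01010(✓)  01100(✓)  01101(✓)  01111(✓)  10010(✓)  10011(✓)  10110(✓)  10111(✓)  11000(✓)  11100(✓)  11111(✓)
size-2^1 implicants → -0010(✓)  -0011(✓)  -0110(✓)  -0111(✓)  -1100  -1111(✓)  0-010  0-111(✓)  00-10(✓)  00-11(✓)  000-0  0001-(✓)  0011-(✓)  01-01  011-1  0110-  1-111(✓)  10-10(✓)  10-11(✓)  1001-(✓)  1011-(✓)  11-00
size-2^2 implicants → --111  -0-10(✓)  -0-11(✓)  -001-(✓)  -011-(✓)  00-1-(✓)  10-1-(✓)
size-2^3 implicants → -0-1-
Unchecked terms (primes): --111, -0-1-, -1100, 0-010, 000-0, 01-01, 011-1, 0110-, 11-00
Minterm coverage:
  m0 ⊆ 000-0 [E]
  m2 ⊆ -0-1-,0-010,000-0
  m3 ⊆ -0-1- [E]
  m6 ⊆ -0-1- [E]
  m7 ⊆ --111,-0-1-
  m9 ⊆ 01-01 [E]
  m10 ⊆ 0-010 [E]
  m12 ⊆ -1100,0110-
  m13 ⊆ 01-01,011-1,0110-
  m15 ⊆ --111,011-1
  m18 ⊆ -0-1- [E]
  m19 ⊆ -0-1- [E]
  m22 ⊆ -0-1- [E]
  m23 ⊆ --111,-0-1-
  m24 ⊆ 11-00 [E]
  m28 ⊆ -1100,11-00
  m31 ⊆ --111 [E]
E = {--111, -0-1-, 0-010, 000-0, 01-01, 11-00}

6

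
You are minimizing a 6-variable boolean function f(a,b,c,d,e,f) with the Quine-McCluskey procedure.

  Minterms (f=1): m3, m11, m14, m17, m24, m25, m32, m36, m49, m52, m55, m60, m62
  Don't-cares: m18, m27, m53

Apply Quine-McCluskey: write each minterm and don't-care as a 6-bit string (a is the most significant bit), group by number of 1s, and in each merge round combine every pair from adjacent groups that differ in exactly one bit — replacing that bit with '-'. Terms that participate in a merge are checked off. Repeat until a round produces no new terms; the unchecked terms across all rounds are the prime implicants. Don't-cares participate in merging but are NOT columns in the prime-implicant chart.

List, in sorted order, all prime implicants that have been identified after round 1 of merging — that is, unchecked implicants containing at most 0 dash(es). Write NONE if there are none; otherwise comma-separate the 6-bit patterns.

size-2^0 implicants → 000011(✓)  001011(✓)  001110  010001(✓)  010010  011000(✓)  011001(✓)  011011(✓)  100000(✓)  100100(✓)  110001(✓)  110100(✓)  110101(✓)  110111(✓)  111100(✓)  111110(✓)
size-2^1 implicants → -10001  0-1011  00-011  01-001  0110-1  01100-  1-0100  100-00  11-100  110-01  1101-1  11010-  1111-0
Unchecked terms (primes): -10001, 0-1011, 00-011, 001110, 01-001, 010010, 0110-1, 01100-, 1-0100, 100-00, 11-100, 110-01, 1101-1, 11010-, 1111-0

001110, 010010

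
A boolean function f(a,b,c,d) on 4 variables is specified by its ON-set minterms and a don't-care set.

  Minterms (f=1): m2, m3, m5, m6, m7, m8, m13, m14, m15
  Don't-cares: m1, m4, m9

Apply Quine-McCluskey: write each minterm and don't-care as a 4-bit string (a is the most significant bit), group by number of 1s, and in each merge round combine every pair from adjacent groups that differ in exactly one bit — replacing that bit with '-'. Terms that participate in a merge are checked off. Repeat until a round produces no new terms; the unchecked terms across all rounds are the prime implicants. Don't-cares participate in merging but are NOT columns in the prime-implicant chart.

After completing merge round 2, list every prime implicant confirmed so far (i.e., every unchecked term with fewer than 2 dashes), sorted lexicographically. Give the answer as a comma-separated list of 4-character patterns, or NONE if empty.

[col 0] 0001*, 0010*, 0011*, 0100*, 0101*, 0110*, 0111*, 1000*, 1001*, 1101*, 1110*, 1111*
[col 1] -001*, -101*, -110*, -111*, 0-01*, 0-10*, 0-11*, 00-1*, 001-*, 01-0*, 01-1*, 010-*, 011-*, 1-01*, 100-, 11-1*, 111-*
[col 2] --01, -1-1, -11-, 0--1, 0-1-, 01--
Prime implicants: --01, -1-1, -11-, 0--1, 0-1-, 01--, 100-

100-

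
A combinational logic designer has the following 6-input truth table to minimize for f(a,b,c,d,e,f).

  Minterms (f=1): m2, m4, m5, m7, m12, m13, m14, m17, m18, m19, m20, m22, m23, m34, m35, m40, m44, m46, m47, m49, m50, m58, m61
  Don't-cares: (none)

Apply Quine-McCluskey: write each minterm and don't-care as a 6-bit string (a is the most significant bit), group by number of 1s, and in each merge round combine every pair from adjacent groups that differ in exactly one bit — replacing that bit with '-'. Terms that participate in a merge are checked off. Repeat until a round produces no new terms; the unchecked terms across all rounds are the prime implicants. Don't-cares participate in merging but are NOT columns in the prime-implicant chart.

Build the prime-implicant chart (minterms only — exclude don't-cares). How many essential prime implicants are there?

size-2^0 implicants → 000010(✓)  000100(✓)  000101(✓)  000111(✓)  001100(✓)  001101(✓)  001110(✓)  010001(✓)  010010(✓)  010011(✓)  010100(✓)  010110(✓)  010111(✓)  100010(✓)  100011(✓)  101000(✓)  101100(✓)  101110(✓)  101111(✓)  110001(✓)  110010(✓)  111010(✓)  111101
size-2^1 implicants → -00010(✓)  -01100(✓)  -01110(✓)  -10001  -10010(✓)  0-0010(✓)  0-0100  0-0111  00-100(✓)  00-101(✓)  0001-1  00010-(✓)  0011-0(✓)  00110-(✓)  010-10(✓)  010-11(✓)  0100-1  01001-(✓)  0101-0  01011-(✓)  1-0010(✓)  10001-  101-00  1011-0(✓)  10111-  11-010
size-2^2 implicants → --0010  -011-0  00-10-  010-1-
Unchecked terms (primes): --0010, -011-0, -10001, 0-0100, 0-0111, 00-10-, 0001-1, 010-1-, 0100-1, 0101-0, 10001-, 101-00, 10111-, 11-010, 111101
Minterm coverage:
  m2 ⊆ --0010 [E]
  m4 ⊆ 0-0100,00-10-
  m5 ⊆ 00-10-,0001-1
  m7 ⊆ 0-0111,0001-1
  m12 ⊆ -011-0,00-10-
  m13 ⊆ 00-10- [E]
  m14 ⊆ -011-0 [E]
  m17 ⊆ -10001,0100-1
  m18 ⊆ --0010,010-1-
  m19 ⊆ 010-1-,0100-1
  m20 ⊆ 0-0100,0101-0
  m22 ⊆ 010-1-,0101-0
  m23 ⊆ 0-0111,010-1-
  m34 ⊆ --0010,10001-
  m35 ⊆ 10001- [E]
  m40 ⊆ 101-00 [E]
  m44 ⊆ -011-0,101-00
  m46 ⊆ -011-0,10111-
  m47 ⊆ 10111- [E]
  m49 ⊆ -10001 [E]
  m50 ⊆ --0010,11-010
  m58 ⊆ 11-010 [E]
  m61 ⊆ 111101 [E]
E = {--0010, -011-0, -10001, 00-10-, 10001-, 101-00, 10111-, 11-010, 111101}

9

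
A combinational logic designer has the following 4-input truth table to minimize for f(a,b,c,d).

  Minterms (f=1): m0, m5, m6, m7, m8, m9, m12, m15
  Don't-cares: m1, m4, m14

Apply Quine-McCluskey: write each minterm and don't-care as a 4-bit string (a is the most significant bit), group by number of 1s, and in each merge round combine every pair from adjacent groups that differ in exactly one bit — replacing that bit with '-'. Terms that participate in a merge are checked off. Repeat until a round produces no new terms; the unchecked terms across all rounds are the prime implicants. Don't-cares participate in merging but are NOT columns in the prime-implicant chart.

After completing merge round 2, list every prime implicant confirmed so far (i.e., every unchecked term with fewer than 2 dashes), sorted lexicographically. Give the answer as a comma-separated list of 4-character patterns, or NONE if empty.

NONE

[col 0] 0000*, 0001*, 0100*, 0101*, 0110*, 0111*, 1000*, 1001*, 1100*, 1110*, 1111*
[col 1] -000*, -001*, -100*, -110*, -111*, 0-00*, 0-01*, 000-*, 01-0*, 01-1*, 010-*, 011-*, 1-00*, 100-*, 11-0*, 111-*
[col 2] --00, -00-, -1-0, -11-, 0-0-, 01--
Prime implicants: --00, -00-, -1-0, -11-, 0-0-, 01--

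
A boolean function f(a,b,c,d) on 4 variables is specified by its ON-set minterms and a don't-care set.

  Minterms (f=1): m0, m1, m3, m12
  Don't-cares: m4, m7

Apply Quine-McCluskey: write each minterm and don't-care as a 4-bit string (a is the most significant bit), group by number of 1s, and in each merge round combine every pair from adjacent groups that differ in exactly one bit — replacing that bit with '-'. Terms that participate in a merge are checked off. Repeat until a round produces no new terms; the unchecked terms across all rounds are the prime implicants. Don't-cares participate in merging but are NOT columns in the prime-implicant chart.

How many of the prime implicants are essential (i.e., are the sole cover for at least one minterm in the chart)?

1

Round 0: 0000✓ 0001✓ 0011✓ 0100✓ 0111✓ 1100✓
Round 1: -100 0-00 0-11 00-1 000-
PIs = {-100, 0-00, 0-11, 00-1, 000-}
Coverage chart:
  m0: 0-00,000-
  m1: 00-1,000-
  m3: 0-11,00-1
  m12: -100 ←essential
Essential: -100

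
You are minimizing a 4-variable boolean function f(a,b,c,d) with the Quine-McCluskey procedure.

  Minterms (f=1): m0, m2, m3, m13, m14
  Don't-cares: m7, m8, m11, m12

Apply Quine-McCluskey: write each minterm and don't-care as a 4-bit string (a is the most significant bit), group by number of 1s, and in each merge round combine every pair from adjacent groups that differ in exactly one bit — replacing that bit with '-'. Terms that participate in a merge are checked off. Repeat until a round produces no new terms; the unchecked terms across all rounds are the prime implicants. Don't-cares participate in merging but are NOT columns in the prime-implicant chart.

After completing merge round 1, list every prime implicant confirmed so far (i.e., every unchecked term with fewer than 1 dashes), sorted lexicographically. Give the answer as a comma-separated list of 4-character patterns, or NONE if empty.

NONE

[col 0] 0000*, 0010*, 0011*, 0111*, 1000*, 1011*, 1100*, 1101*, 1110*
[col 1] -000, -011, 0-11, 00-0, 001-, 1-00, 11-0, 110-
Prime implicants: -000, -011, 0-11, 00-0, 001-, 1-00, 11-0, 110-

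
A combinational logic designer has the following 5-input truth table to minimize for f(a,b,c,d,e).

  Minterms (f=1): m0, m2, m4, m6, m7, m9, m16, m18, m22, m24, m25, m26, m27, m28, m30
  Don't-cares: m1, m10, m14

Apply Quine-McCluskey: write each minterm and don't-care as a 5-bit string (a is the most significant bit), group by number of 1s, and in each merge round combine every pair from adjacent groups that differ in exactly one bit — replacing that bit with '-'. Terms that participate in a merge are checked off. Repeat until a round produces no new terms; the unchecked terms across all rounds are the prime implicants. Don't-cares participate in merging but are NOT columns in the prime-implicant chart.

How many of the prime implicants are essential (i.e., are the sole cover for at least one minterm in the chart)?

Round 0: 00000✓ 00001✓ 00010✓ 00100✓ 00110✓ 00111✓ 01001✓ 01010✓ 01110✓ 10000✓ 10010✓ 10110✓ 11000✓ 11001✓ 11010✓ 11011✓ 11100✓ 11110✓
Round 1: -0000✓ -0010✓ -0110✓ -1001 -1010✓ -1110✓ 0-001 0-010✓ 0-110✓ 00-00✓ 00-10✓ 000-0✓ 0000- 001-0✓ 0011- 01-10✓ 1-000✓ 1-010✓ 1-110✓ 10-10✓ 100-0✓ 11-00✓ 11-10✓ 110-0✓ 110-1✓ 1100-✓ 1101-✓ 111-0✓
Round 2: --010✓ --110✓ -0-10✓ -00-0 -1-10✓ 0--10✓ 00--0 1--10✓ 1-0-0 11--0 110--
Round 3: ---10
PIs = {---10, -00-0, -1001, 0-001, 00--0, 0000-, 0011-, 1-0-0, 11--0, 110--}
Coverage chart:
  m0: -00-0,00--0,0000-
  m2: ---10,-00-0,00--0
  m4: 00--0 ←essential
  m6: ---10,00--0,0011-
  m7: 0011- ←essential
  m9: -1001,0-001
  m16: -00-0,1-0-0
  m18: ---10,-00-0,1-0-0
  m22: ---10 ←essential
  m24: 1-0-0,11--0,110--
  m25: -1001,110--
  m26: ---10,1-0-0,11--0,110--
  m27: 110-- ←essential
  m28: 11--0 ←essential
  m30: ---10,11--0
Essential: ---10, 00--0, 0011-, 11--0, 110--

5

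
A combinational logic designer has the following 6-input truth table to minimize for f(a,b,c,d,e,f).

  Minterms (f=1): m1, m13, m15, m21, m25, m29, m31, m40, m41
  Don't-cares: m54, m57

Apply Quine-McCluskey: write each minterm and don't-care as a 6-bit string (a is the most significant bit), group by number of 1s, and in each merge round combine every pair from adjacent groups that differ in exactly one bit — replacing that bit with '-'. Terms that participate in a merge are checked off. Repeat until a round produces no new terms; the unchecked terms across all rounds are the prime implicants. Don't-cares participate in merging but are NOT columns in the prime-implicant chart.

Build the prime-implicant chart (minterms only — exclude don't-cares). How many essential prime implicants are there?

[col 0] 000001, 001101*, 001111*, 010101*, 011001*, 011101*, 011111*, 101000*, 101001*, 110110, 111001*
[col 1] -11001, 0-1101*, 0-1111*, 0011-1*, 01-101, 011-01, 0111-1*, 1-1001, 10100-
[col 2] 0-11-1
Prime implicants: -11001, 0-11-1, 000001, 01-101, 011-01, 1-1001, 10100-, 110110
PI chart (minterm → PIs covering it):
  1 | 000001  (sole → essential)
  13 | 0-11-1  (sole → essential)
  15 | 0-11-1  (sole → essential)
  21 | 01-101  (sole → essential)
  25 | -11001,011-01
  29 | 0-11-1,01-101,011-01
  31 | 0-11-1  (sole → essential)
  40 | 10100-  (sole → essential)
  41 | 1-1001,10100-
Essential prime implicants: 0-11-1, 000001, 01-101, 10100-

4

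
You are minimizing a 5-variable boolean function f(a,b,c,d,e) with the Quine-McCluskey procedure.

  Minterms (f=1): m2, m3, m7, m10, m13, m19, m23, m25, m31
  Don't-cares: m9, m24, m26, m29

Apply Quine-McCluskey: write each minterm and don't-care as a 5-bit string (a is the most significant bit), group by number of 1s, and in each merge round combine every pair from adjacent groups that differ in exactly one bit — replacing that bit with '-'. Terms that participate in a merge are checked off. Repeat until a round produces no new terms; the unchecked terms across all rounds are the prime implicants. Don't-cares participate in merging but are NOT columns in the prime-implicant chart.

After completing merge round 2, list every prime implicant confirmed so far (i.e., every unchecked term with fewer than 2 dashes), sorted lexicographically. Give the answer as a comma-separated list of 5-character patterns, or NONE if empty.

-1010, 0-010, 0001-, 1-111, 110-0, 1100-, 111-1

size-2^0 implicants → 00010(✓)  00011(✓)  00111(✓)  01001(✓)  01010(✓)  01101(✓)  10011(✓)  10111(✓)  11000(✓)  11001(✓)  11010(✓)  11101(✓)  11111(✓)
size-2^1 implicants → -0011(✓)  -0111(✓)  -1001(✓)  -1010  -1101(✓)  0-010  00-11(✓)  0001-  01-01(✓)  1-111  10-11(✓)  11-01(✓)  110-0  1100-  111-1
size-2^2 implicants → -0-11  -1-01
Unchecked terms (primes): -0-11, -1-01, -1010, 0-010, 0001-, 1-111, 110-0, 1100-, 111-1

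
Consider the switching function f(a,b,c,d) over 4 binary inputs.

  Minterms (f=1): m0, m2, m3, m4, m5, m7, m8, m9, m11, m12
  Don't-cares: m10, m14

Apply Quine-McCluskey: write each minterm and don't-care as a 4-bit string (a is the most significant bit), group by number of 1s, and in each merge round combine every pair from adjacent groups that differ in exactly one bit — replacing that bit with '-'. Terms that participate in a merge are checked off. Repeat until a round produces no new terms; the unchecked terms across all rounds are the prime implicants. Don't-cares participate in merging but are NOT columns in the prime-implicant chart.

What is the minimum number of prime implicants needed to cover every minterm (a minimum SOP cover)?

[col 0] 0000*, 0010*, 0011*, 0100*, 0101*, 0111*, 1000*, 1001*, 1010*, 1011*, 1100*, 1110*
[col 1] -000*, -010*, -011*, -100*, 0-00*, 0-11, 00-0*, 001-*, 01-1, 010-, 1-00*, 1-10*, 10-0*, 10-1*, 100-*, 101-*, 11-0*
[col 2] --00, -0-0, -01-, 1--0, 10--
Prime implicants: --00, -0-0, -01-, 0-11, 01-1, 010-, 1--0, 10--
PI chart (minterm → PIs covering it):
  0 | --00,-0-0
  2 | -0-0,-01-
  3 | -01-,0-11
  4 | --00,010-
  5 | 01-1,010-
  7 | 0-11,01-1
  8 | --00,-0-0,1--0,10--
  9 | 10--  (sole → essential)
  11 | -01-,10--
  12 | --00,1--0
Essential prime implicants: 10--
Petrick residual → --00, -01-, 01-1
Minimum SOP uses 4 PIs: c'd' + b'c + a'bd + ab'

4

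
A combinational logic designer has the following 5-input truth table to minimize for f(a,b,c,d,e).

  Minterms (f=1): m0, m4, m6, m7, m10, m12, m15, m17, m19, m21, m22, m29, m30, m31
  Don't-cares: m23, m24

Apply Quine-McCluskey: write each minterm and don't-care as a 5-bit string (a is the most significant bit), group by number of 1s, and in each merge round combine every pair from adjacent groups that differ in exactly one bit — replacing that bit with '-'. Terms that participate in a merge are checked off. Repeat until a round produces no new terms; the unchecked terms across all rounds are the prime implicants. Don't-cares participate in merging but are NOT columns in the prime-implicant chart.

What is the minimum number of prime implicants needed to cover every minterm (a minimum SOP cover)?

size-2^0 implicants → 00000(✓)  00100(✓)  00110(✓)  00111(✓)  01010  01100(✓)  01111(✓)  10001(✓)  10011(✓)  10101(✓)  10110(✓)  10111(✓)  11000  11101(✓)  11110(✓)  11111(✓)
size-2^1 implicants → -0110(✓)  -0111(✓)  -1111(✓)  0-100  0-111(✓)  00-00  001-0  0011-(✓)  1-101(✓)  1-110(✓)  1-111(✓)  10-01(✓)  10-11(✓)  100-1(✓)  101-1(✓)  1011-(✓)  111-1(✓)  1111-(✓)
size-2^2 implicants → --111  -011-  1-1-1  1-11-  10--1
Unchecked terms (primes): --111, -011-, 0-100, 00-00, 001-0, 01010, 1-1-1, 1-11-, 10--1, 11000
Minterm coverage:
  m0 ⊆ 00-00 [E]
  m4 ⊆ 0-100,00-00,001-0
  m6 ⊆ -011-,001-0
  m7 ⊆ --111,-011-
  m10 ⊆ 01010 [E]
  m12 ⊆ 0-100 [E]
  m15 ⊆ --111 [E]
  m17 ⊆ 10--1 [E]
  m19 ⊆ 10--1 [E]
  m21 ⊆ 1-1-1,10--1
  m22 ⊆ -011-,1-11-
  m29 ⊆ 1-1-1 [E]
  m30 ⊆ 1-11- [E]
  m31 ⊆ --111,1-1-1,1-11-
E = {--111, 0-100, 00-00, 01010, 1-1-1, 1-11-, 10--1}
Petrick residual → -011-
Cover = cde + b'cd + a'cd'e' + a'b'd'e' + a'bc'de' + ace + acd + ab'e  |cover|=8

8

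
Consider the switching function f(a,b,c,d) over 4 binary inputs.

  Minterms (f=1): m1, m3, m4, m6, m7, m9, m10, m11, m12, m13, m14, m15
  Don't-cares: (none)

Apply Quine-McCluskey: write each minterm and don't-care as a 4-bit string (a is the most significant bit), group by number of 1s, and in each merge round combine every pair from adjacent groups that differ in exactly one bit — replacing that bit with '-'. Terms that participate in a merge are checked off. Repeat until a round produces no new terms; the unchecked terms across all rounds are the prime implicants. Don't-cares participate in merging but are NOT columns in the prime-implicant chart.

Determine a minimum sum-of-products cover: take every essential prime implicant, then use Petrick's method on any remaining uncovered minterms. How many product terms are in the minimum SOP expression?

Round 0: 0001✓ 0011✓ 0100✓ 0110✓ 0111✓ 1001✓ 1010✓ 1011✓ 1100✓ 1101✓ 1110✓ 1111✓
Round 1: -001✓ -011✓ -100✓ -110✓ -111✓ 0-11✓ 00-1✓ 01-0✓ 011-✓ 1-01✓ 1-10✓ 1-11✓ 10-1✓ 101-✓ 11-0✓ 11-1✓ 110-✓ 111-✓
Round 2: --11 -0-1 -1-0 -11- 1--1 1-1- 11--
PIs = {--11, -0-1, -1-0, -11-, 1--1, 1-1-, 11--}
Coverage chart:
  m1: -0-1 ←essential
  m3: --11,-0-1
  m4: -1-0 ←essential
  m6: -1-0,-11-
  m7: --11,-11-
  m9: -0-1,1--1
  m10: 1-1- ←essential
  m11: --11,-0-1,1--1,1-1-
  m12: -1-0,11--
  m13: 1--1,11--
  m14: -1-0,-11-,1-1-,11--
  m15: --11,-11-,1--1,1-1-,11--
Essential: -0-1, -1-0, 1-1-
Petrick residual → --11, 1--1
Min cover (5 terms): cd + b'd + bd' + ad + ac

5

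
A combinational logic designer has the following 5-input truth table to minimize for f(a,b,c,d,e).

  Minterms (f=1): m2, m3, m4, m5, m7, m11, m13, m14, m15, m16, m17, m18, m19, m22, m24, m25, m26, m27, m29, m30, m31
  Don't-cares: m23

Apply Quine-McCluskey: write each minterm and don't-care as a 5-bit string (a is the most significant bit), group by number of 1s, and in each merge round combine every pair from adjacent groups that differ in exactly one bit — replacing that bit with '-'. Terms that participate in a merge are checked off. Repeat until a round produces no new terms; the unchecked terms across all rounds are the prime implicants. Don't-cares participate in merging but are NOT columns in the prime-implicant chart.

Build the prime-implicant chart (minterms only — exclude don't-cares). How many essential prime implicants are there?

Round 0: 00010✓ 00011✓ 00100✓ 00101✓ 00111✓ 01011✓ 01101✓ 01110✓ 01111✓ 10000✓ 10001✓ 10010✓ 10011✓ 10110✓ 10111✓ 11000✓ 11001✓ 11010✓ 11011✓ 11101✓ 11110✓ 11111✓
Round 1: -0010✓ -0011✓ -0111✓ -1011✓ -1101✓ -1110✓ -1111✓ 0-011✓ 0-101✓ 0-111✓ 00-11✓ 0001-✓ 001-1✓ 0010- 01-11✓ 011-1✓ 0111-✓ 1-000✓ 1-001✓ 1-010✓ 1-011✓ 1-110✓ 1-111✓ 10-10✓ 10-11✓ 100-0✓ 100-1✓ 1000-✓ 1001-✓ 1011-✓ 11-01✓ 11-10✓ 11-11✓ 110-0✓ 110-1✓ 1100-✓ 1101-✓ 111-1✓ 1111-✓
Round 2: --011✓ --111✓ -0-11✓ -001- -1-11✓ -11-1 -111- 0--11✓ 0-1-1 1--10✓ 1--11✓ 1-0-0✓ 1-0-1✓ 1-00-✓ 1-01-✓ 1-11-✓ 10-1-✓ 100--✓ 11--1 11-1-✓ 110--✓
Round 3: ---11 1--1- 1-0--
PIs = {---11, -001-, -11-1, -111-, 0-1-1, 0010-, 1--1-, 1-0--, 11--1}
Coverage chart:
  m2: -001- ←essential
  m3: ---11,-001-
  m4: 0010- ←essential
  m5: 0-1-1,0010-
  m7: ---11,0-1-1
  m11: ---11 ←essential
  m13: -11-1,0-1-1
  m14: -111- ←essential
  m15: ---11,-11-1,-111-,0-1-1
  m16: 1-0-- ←essential
  m17: 1-0-- ←essential
  m18: -001-,1--1-,1-0--
  m19: ---11,-001-,1--1-,1-0--
  m22: 1--1- ←essential
  m24: 1-0-- ←essential
  m25: 1-0--,11--1
  m26: 1--1-,1-0--
  m27: ---11,1--1-,1-0--,11--1
  m29: -11-1,11--1
  m30: -111-,1--1-
  m31: ---11,-11-1,-111-,1--1-,11--1
Essential: ---11, -001-, -111-, 0010-, 1--1-, 1-0--

6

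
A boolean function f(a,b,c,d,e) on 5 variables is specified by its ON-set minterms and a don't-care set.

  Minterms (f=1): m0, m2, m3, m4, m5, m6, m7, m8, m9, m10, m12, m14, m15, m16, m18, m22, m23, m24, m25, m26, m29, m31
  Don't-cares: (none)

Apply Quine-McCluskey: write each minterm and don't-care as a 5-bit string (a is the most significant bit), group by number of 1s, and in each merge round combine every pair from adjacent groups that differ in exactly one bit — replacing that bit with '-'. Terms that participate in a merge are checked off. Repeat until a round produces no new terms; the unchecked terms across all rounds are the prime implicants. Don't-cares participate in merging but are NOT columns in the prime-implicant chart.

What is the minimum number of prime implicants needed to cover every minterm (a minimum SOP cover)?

8

size-2^0 implicants → 00000(✓)  00010(✓)  00011(✓)  00100(✓)  00101(✓)  00110(✓)  00111(✓)  01000(✓)  01001(✓)  01010(✓)  01100(✓)  01110(✓)  01111(✓)  10000(✓)  10010(✓)  10110(✓)  10111(✓)  11000(✓)  11001(✓)  11010(✓)  11101(✓)  11111(✓)
size-2^1 implicants → -0000(✓)  -0010(✓)  -0110(✓)  -0111(✓)  -1000(✓)  -1001(✓)  -1010(✓)  -1111(✓)  0-000(✓)  0-010(✓)  0-100(✓)  0-110(✓)  0-111(✓)  00-00(✓)  00-10(✓)  00-11(✓)  000-0(✓)  0001-(✓)  001-0(✓)  001-1(✓)  0010-(✓)  0011-(✓)  01-00(✓)  01-10(✓)  010-0(✓)  0100-(✓)  011-0(✓)  0111-(✓)  1-000(✓)  1-010(✓)  1-111(✓)  10-10(✓)  100-0(✓)  1011-(✓)  11-01  110-0(✓)  1100-(✓)  111-1
size-2^2 implicants → --000(✓)  --010(✓)  --111  -0-10  -00-0(✓)  -011-  -10-0(✓)  -100-  0--00(✓)  0--10(✓)  0-0-0(✓)  0-1-0(✓)  0-11-  00--0(✓)  00-1-  001--  01--0(✓)  1-0-0(✓)
size-2^3 implicants → --0-0  0---0
Unchecked terms (primes): --0-0, --111, -0-10, -011-, -100-, 0---0, 0-11-, 00-1-, 001--, 11-01, 111-1
Minterm coverage:
  m0 ⊆ --0-0,0---0
  m2 ⊆ --0-0,-0-10,0---0,00-1-
  m3 ⊆ 00-1- [E]
  m4 ⊆ 0---0,001--
  m5 ⊆ 001-- [E]
  m6 ⊆ -0-10,-011-,0---0,0-11-,00-1-,001--
  m7 ⊆ --111,-011-,0-11-,00-1-,001--
  m8 ⊆ --0-0,-100-,0---0
  m9 ⊆ -100- [E]
  m10 ⊆ --0-0,0---0
  m12 ⊆ 0---0 [E]
  m14 ⊆ 0---0,0-11-
  m15 ⊆ --111,0-11-
  m16 ⊆ --0-0 [E]
  m18 ⊆ --0-0,-0-10
  m22 ⊆ -0-10,-011-
  m23 ⊆ --111,-011-
  m24 ⊆ --0-0,-100-
  m25 ⊆ -100-,11-01
  m26 ⊆ --0-0 [E]
  m29 ⊆ 11-01,111-1
  m31 ⊆ --111,111-1
E = {--0-0, -100-, 0---0, 00-1-, 001--}
Petrick residual → --111, -0-10, 11-01
Cover = c'e' + cde + b'de' + bc'd' + a'e' + a'b'd + a'b'c + abd'e  |cover|=8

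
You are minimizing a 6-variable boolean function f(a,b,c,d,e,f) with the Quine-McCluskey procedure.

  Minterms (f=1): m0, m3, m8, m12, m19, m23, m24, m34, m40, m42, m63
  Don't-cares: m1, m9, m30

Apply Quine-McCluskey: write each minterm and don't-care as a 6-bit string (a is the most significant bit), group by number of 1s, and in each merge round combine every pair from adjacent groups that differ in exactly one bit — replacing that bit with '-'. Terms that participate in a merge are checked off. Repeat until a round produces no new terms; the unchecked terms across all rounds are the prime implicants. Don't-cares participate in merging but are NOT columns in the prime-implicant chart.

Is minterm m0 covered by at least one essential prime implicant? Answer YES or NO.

YES

Round 0: 000000✓ 000001✓ 000011✓ 001000✓ 001001✓ 001100✓ 010011✓ 010111✓ 011000✓ 011110 100010✓ 101000✓ 101010✓ 111111
Round 1: -01000 0-0011 0-1000 00-000✓ 00-001✓ 0000-1 00000-✓ 001-00 00100-✓ 010-11 10-010 1010-0
Round 2: 00-00-
PIs = {-01000, 0-0011, 0-1000, 00-00-, 0000-1, 001-00, 010-11, 011110, 10-010, 1010-0, 111111}
Coverage chart:
  m0: 00-00- ←essential
  m3: 0-0011,0000-1
  m8: -01000,0-1000,00-00-,001-00
  m12: 001-00 ←essential
  m19: 0-0011,010-11
  m23: 010-11 ←essential
  m24: 0-1000 ←essential
  m34: 10-010 ←essential
  m40: -01000,1010-0
  m42: 10-010,1010-0
  m63: 111111 ←essential
Essential: 0-1000, 00-00-, 001-00, 010-11, 10-010, 111111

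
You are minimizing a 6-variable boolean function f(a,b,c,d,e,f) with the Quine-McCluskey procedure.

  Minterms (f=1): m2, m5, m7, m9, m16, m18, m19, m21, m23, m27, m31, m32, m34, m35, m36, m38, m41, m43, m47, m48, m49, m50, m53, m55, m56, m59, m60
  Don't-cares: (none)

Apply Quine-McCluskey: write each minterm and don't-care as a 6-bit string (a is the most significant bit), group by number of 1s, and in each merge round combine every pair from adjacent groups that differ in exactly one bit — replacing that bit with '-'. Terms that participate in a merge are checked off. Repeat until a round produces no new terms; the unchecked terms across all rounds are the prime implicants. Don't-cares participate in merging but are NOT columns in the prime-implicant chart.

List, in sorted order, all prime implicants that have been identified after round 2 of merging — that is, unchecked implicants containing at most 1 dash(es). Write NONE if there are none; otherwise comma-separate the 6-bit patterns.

Round 0: 000010✓ 000101✓ 000111✓ 001001✓ 010000✓ 010010✓ 010011✓ 010101✓ 010111✓ 011011✓ 011111✓ 100000✓ 100010✓ 100011✓ 100100✓ 100110✓ 101001✓ 101011✓ 101111✓ 110000✓ 110001✓ 110010✓ 110101✓ 110111✓ 111000✓ 111011✓ 111100✓
Round 1: -00010✓ -01001 -10000✓ -10010✓ -10101✓ -10111✓ -11011 0-0010✓ 0-0101✓ 0-0111✓ 0001-1✓ 01-011✓ 01-111✓ 010-11✓ 0100-0✓ 01001- 0101-1✓ 011-11✓ 1-0000✓ 1-0010✓ 1-1011 10-011 100-00✓ 100-10✓ 1000-0✓ 10001- 1001-0✓ 101-11 1010-1 11-000 110-01 1100-0✓ 11000- 1101-1✓ 111-00
Round 2: --0010 -100-0 -101-1 0-01-1 01--11 1-00-0 100--0
PIs = {--0010, -01001, -100-0, -101-1, -11011, 0-01-1, 01--11, 01001-, 1-00-0, 1-1011, 10-011, 100--0, 10001-, 101-11, 1010-1, 11-000, 110-01, 11000-, 111-00}

-01001, -11011, 01001-, 1-1011, 10-011, 10001-, 101-11, 1010-1, 11-000, 110-01, 11000-, 111-00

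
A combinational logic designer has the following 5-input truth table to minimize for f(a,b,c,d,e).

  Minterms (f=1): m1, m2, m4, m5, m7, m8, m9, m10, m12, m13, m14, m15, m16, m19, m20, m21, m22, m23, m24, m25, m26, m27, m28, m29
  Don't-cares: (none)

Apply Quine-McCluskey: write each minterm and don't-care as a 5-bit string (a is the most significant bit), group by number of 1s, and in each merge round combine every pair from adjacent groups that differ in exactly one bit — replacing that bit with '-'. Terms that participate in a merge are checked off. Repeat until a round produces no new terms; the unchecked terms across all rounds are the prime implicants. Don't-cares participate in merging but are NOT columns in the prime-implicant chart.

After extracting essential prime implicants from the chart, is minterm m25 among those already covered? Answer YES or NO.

NO

[col 0] 00001*, 00010*, 00100*, 00101*, 00111*, 01000*, 01001*, 01010*, 01100*, 01101*, 01110*, 01111*, 10000*, 10011*, 10100*, 10101*, 10110*, 10111*, 11000*, 11001*, 11010*, 11011*, 11100*, 11101*
[col 1] -0100*, -0101*, -0111*, -1000*, -1001*, -1010*, -1100*, -1101*, 0-001*, 0-010, 0-100*, 0-101*, 0-111*, 00-01*, 001-1*, 0010-*, 01-00*, 01-01*, 01-10*, 010-0*, 0100-*, 011-0*, 011-1*, 0110-*, 0111-*, 1-000*, 1-011, 1-100*, 1-101*, 10-00*, 10-11, 101-0*, 101-1*, 1010-*, 1011-*, 11-00*, 11-01*, 110-0*, 110-1*, 1100-*, 1101-*, 1110-*
[col 2] --100*, --101*, -01-1, -010-*, -1-00*, -1-01*, -10-0, -100-*, -110-*, 0--01, 0-1-1, 0-10-*, 01--0, 01-0-*, 011--, 1--00, 1-10-*, 101--, 11-0-*, 110--
[col 3] --10-, -1-0-
Prime implicants: --10-, -01-1, -1-0-, -10-0, 0--01, 0-010, 0-1-1, 01--0, 011--, 1--00, 1-011, 10-11, 101--, 110--
PI chart (minterm → PIs covering it):
  1 | 0--01  (sole → essential)
  2 | 0-010  (sole → essential)
  4 | --10-  (sole → essential)
  5 | --10-,-01-1,0--01,0-1-1
  7 | -01-1,0-1-1
  8 | -1-0-,-10-0,01--0
  9 | -1-0-,0--01
  10 | -10-0,0-010,01--0
  12 | --10-,-1-0-,01--0,011--
  13 | --10-,-1-0-,0--01,0-1-1,011--
  14 | 01--0,011--
  15 | 0-1-1,011--
  16 | 1--00  (sole → essential)
  19 | 1-011,10-11
  20 | --10-,1--00,101--
  21 | --10-,-01-1,101--
  22 | 101--  (sole → essential)
  23 | -01-1,10-11,101--
  24 | -1-0-,-10-0,1--00,110--
  25 | -1-0-,110--
  26 | -10-0,110--
  27 | 1-011,110--
  28 | --10-,-1-0-,1--00
  29 | --10-,-1-0-
Essential prime implicants: --10-, 0--01, 0-010, 1--00, 101--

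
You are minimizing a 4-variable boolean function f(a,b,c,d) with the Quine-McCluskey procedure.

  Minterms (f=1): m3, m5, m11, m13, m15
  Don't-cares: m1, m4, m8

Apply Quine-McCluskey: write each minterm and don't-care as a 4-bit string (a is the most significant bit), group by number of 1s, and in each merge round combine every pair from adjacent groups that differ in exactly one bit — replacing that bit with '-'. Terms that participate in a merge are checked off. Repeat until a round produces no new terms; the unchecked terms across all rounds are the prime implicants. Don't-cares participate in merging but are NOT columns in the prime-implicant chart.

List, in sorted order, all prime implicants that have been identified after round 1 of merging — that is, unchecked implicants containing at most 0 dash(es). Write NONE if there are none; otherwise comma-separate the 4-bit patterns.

[col 0] 0001*, 0011*, 0100*, 0101*, 1000, 1011*, 1101*, 1111*
[col 1] -011, -101, 0-01, 00-1, 010-, 1-11, 11-1
Prime implicants: -011, -101, 0-01, 00-1, 010-, 1-11, 1000, 11-1

1000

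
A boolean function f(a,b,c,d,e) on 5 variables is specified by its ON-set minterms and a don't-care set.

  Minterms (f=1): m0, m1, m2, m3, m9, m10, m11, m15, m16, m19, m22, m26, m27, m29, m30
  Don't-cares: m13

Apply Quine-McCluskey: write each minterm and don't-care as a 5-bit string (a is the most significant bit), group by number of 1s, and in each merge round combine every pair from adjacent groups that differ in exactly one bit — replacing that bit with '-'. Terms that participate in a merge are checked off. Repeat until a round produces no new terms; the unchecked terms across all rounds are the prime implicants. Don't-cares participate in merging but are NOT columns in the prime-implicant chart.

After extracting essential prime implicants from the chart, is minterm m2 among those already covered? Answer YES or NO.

Round 0: 00000✓ 00001✓ 00010✓ 00011✓ 01001✓ 01010✓ 01011✓ 01101✓ 01111✓ 10000✓ 10011✓ 10110✓ 11010✓ 11011✓ 11101✓ 11110✓
Round 1: -0000 -0011✓ -1010✓ -1011✓ -1101 0-001✓ 0-010✓ 0-011✓ 000-0✓ 000-1✓ 0000-✓ 0001-✓ 01-01✓ 01-11✓ 010-1✓ 0101-✓ 011-1✓ 1-011✓ 1-110 11-10 1101-✓
Round 2: --011 -101- 0-0-1 0-01- 000-- 01--1
PIs = {--011, -0000, -101-, -1101, 0-0-1, 0-01-, 000--, 01--1, 1-110, 11-10}
Coverage chart:
  m0: -0000,000--
  m1: 0-0-1,000--
  m2: 0-01-,000--
  m3: --011,0-0-1,0-01-,000--
  m9: 0-0-1,01--1
  m10: -101-,0-01-
  m11: --011,-101-,0-0-1,0-01-,01--1
  m15: 01--1 ←essential
  m16: -0000 ←essential
  m19: --011 ←essential
  m22: 1-110 ←essential
  m26: -101-,11-10
  m27: --011,-101-
  m29: -1101 ←essential
  m30: 1-110,11-10
Essential: --011, -0000, -1101, 01--1, 1-110

NO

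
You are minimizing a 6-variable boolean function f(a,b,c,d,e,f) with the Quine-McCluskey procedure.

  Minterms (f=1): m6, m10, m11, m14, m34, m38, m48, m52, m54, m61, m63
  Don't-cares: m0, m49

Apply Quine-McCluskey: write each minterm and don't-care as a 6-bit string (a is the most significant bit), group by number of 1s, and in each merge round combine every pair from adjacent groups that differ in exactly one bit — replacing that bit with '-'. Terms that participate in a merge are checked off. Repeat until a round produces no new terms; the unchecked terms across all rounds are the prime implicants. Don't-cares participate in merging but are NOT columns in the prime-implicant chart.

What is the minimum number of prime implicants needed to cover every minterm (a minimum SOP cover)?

size-2^0 implicants → 000000  000110(✓)  001010(✓)  001011(✓)  001110(✓)  100010(✓)  100110(✓)  110000(✓)  110001(✓)  110100(✓)  110110(✓)  111101(✓)  111111(✓)
size-2^1 implicants → -00110  00-110  001-10  00101-  1-0110  100-10  110-00  11000-  1101-0  1111-1
Unchecked terms (primes): -00110, 00-110, 000000, 001-10, 00101-, 1-0110, 100-10, 110-00, 11000-, 1101-0, 1111-1
Minterm coverage:
  m6 ⊆ -00110,00-110
  m10 ⊆ 001-10,00101-
  m11 ⊆ 00101- [E]
  m14 ⊆ 00-110,001-10
  m34 ⊆ 100-10 [E]
  m38 ⊆ -00110,1-0110,100-10
  m48 ⊆ 110-00,11000-
  m52 ⊆ 110-00,1101-0
  m54 ⊆ 1-0110,1101-0
  m61 ⊆ 1111-1 [E]
  m63 ⊆ 1111-1 [E]
E = {00101-, 100-10, 1111-1}
Petrick residual → 00-110, 1-0110, 110-00
Cover = a'b'def' + a'b'cd'e + ac'def' + ab'c'ef' + abc'e'f' + abcdf  |cover|=6

6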